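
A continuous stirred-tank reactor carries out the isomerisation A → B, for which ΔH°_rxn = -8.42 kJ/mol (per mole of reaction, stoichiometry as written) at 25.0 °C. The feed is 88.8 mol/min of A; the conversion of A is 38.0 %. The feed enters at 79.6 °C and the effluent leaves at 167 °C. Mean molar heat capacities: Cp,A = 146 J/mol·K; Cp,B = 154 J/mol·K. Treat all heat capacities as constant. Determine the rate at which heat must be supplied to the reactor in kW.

Q_in = 14.8 kW

Extent of reaction ξ = 0.380 × 88.8 = 33.744 mol/min
Reaction term: ξ·ΔH°_rxn = 33.744 × -8.42 = -284.12 kJ/min
Sensible, feed 79.6→25 °C: -707.88 kJ/min
Outlet flows (mol/min): A 55.056, B 33.744
Sensible, products 25→167 °C: 1879.3 kJ/min
Q = ΔH = 887.33 kJ/min = 14.789 kW
Heat supplied = 14.789 kW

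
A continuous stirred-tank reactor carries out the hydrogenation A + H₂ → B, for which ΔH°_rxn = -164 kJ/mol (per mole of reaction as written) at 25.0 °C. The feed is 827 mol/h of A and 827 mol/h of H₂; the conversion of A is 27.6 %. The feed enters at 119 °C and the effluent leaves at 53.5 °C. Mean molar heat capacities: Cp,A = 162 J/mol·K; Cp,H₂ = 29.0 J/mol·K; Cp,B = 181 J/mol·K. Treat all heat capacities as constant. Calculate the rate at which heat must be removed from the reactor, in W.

Extent of reaction ξ = 0.276 × 827 = 228.25 mol/h
Reaction term: ξ·ΔH°_rxn = 228.25 × -164 = -37433 kJ/h
Sensible, feed 119→25 °C: -14848 kJ/h
Outlet flows (mol/h): A 598.75, H₂ 598.75, B 228.25
Sensible, products 25→53.5 °C: 4436.7 kJ/h
Q = ΔH = -47845 kJ/h = -13.29 kW
Heat removed = 13290 W

Q_out = 13300 W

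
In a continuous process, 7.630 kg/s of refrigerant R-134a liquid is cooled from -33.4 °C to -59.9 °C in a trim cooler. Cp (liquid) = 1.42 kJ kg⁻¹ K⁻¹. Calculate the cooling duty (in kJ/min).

Q = ṁ·Cp·ΔT = 7.630 × 1.42 × (-59.9 − -33.4) = -287.12 kJ/s
Cooling duty = 17227 kJ/min

Q_c = 17200 kJ/min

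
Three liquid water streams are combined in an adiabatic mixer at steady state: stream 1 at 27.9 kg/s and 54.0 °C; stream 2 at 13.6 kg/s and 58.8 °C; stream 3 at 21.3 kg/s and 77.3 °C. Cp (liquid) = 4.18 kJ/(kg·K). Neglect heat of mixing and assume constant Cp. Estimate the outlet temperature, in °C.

No heat crosses the boundary, so H_out = H_in.
T_out = Σ ṁᵢCp,ᵢTᵢ / Σ ṁᵢCp,ᵢ
      = 16523 / 262.5 = 62.942 °C

T_out = 62.9 °C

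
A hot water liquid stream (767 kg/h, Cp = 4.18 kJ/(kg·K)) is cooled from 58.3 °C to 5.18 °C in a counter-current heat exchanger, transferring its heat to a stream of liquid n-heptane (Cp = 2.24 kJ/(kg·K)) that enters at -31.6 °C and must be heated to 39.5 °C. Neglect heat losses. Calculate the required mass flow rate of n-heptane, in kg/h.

Heat released by hot stream: Q = 767 × 4.18 × (58.3 − 5.18) = 170310 kJ/h
Energy balance on cold side (adiabatic exchanger): Q = ṁ_c·Cp_c·(T_c,out − T_c,in)
ṁ_c = 170310 / [2.24 × (39.5 − -31.6)] = 1069.3 kg/h

ṁ_c = 1070 kg/h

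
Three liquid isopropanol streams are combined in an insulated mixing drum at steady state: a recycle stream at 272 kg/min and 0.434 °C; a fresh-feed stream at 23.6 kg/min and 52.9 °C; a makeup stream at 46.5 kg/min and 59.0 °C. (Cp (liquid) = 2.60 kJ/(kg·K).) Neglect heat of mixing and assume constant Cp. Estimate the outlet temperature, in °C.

T_out = 12.0 °C

Energy balance with Q = 0: Σ ṁᵢCp,ᵢ(T_out − Tᵢ) = 0
T_out = Σ ṁᵢCp,ᵢTᵢ / Σ ṁᵢCp,ᵢ
      = 10686 / 889.46 = 12.014 °C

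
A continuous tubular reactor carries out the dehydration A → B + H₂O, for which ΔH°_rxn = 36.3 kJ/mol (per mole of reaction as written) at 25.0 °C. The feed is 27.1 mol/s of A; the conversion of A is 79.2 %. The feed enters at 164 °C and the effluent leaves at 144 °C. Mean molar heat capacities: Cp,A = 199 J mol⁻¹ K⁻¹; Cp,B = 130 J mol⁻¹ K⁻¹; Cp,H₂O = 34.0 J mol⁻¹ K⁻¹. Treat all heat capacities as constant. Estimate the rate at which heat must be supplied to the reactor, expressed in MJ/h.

Q_in = 2090 MJ/h

Extent of reaction ξ = 0.792 × 27.1 = 21.463 mol/s
Reaction term: ξ·ΔH°_rxn = 21.463 × 36.3 = 779.11 kJ/s
Sensible, feed 164→25 °C: -749.61 kJ/s
Outlet flows (mol/s): A 5.6368, B 21.463, H₂O 21.463
Sensible, products 25→144 °C: 552.36 kJ/s
Q = ΔH = 581.86 kJ/s = 581.86 kW
Heat supplied = 2094.7 MJ/h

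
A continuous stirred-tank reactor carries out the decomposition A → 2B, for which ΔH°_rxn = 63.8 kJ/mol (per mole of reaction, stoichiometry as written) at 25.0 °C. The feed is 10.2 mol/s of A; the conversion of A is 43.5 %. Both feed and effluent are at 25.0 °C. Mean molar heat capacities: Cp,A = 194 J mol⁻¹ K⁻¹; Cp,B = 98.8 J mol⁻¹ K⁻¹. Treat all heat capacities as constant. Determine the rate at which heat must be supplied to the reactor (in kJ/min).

Q_in = 17000 kJ/min

Extent of reaction ξ = 0.435 × 10.2 = 4.437 mol/s
Reaction term: ξ·ΔH°_rxn = 4.437 × 63.8 = 283.08 kJ/s
Q = ΔH = 283.08 kJ/s = 283.08 kW
Heat supplied = 16985 kJ/min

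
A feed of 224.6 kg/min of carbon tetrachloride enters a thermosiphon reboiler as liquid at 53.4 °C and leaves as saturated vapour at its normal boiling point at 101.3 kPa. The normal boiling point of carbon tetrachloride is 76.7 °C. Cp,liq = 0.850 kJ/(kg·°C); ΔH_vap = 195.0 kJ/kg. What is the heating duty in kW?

Q = 804 kW

liquid 53.4→76.7 °C: 19.805 kJ/kg
vaporisation at 76.7 °C: 195 kJ/kg
Δh = 19.805 + 195 = 214.81 kJ/kg
Q = ṁ·Δh = 224.6 kg/min × 214.81 kJ/kg = 48245 kJ/min
|Q| = 804.09 kW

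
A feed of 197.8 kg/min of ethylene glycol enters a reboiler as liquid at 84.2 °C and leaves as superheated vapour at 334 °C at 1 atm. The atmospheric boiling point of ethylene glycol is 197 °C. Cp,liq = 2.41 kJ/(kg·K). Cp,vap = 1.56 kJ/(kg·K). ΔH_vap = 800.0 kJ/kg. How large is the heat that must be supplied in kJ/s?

liquid 84.2→197 °C: 271.85 kJ/kg
vaporisation at 197 °C: 800 kJ/kg
vapour 197→334 °C: 213.72 kJ/kg
Δh = 271.85 + 800 + 213.72 = 1285.6 kJ/kg
Q = ṁ·Δh = 197.8 kg/min × 1285.6 kJ/kg = 254290 kJ/min
|Q| = 4238.1 kW

Q = 4240 kJ/s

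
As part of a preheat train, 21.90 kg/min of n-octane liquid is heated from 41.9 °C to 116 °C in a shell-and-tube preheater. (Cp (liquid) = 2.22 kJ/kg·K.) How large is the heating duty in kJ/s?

Q = ṁ·Cp·ΔT = 21.90 × 2.22 × (116 − 41.9) = 3602.6 kJ/min
Converting: 3602.6 / 60 s = 60.043 kW

Q = 60.0 kJ/s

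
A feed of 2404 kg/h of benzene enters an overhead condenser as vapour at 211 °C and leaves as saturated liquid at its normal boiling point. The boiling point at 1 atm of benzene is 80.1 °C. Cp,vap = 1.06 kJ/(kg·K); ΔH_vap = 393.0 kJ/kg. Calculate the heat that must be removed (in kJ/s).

Q_c = 355 kJ/s

vapour 211→80.1 °C: -138.75 kJ/kg
condensation at 80.1 °C: -393 kJ/kg
Δh = -138.75 + -393 = -531.75 kJ/kg
Q = ṁ·Δh = 2404 kg/h × -531.75 kJ/kg = -1.2783e+06 kJ/h
|Q| = 355.09 kW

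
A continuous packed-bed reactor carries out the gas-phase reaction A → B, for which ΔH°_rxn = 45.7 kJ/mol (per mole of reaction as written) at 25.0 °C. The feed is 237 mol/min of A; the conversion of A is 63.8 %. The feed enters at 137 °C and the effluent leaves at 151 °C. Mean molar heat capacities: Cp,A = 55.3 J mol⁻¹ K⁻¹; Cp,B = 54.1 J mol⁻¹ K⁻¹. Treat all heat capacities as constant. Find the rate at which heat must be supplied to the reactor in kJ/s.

Extent of reaction ξ = 0.638 × 237 = 151.21 mol/min
Reaction term: ξ·ΔH°_rxn = 151.21 × 45.7 = 6910.1 kJ/min
Sensible, feed 137→25 °C: -1467.9 kJ/min
Outlet flows (mol/min): A 85.794, B 151.21
Sensible, products 25→151 °C: 1628.5 kJ/min
Q = ΔH = 7070.7 kJ/min = 117.85 kW
Heat supplied = 117.85 kJ/s

Q_in = 118 kJ/s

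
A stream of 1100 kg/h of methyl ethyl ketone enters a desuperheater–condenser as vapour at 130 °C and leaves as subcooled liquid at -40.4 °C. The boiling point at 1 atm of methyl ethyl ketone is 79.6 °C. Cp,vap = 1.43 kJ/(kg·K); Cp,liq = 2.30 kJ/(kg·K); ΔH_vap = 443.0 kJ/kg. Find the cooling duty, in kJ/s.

vapour 130→79.6 °C: -72.072 kJ/kg
condensation at 79.6 °C: -443 kJ/kg
liquid 79.6→-40.4 °C: -276 kJ/kg
Δh = -72.072 + -443 + -276 = -791.07 kJ/kg
Q = ṁ·Δh = 1100 kg/h × -791.07 kJ/kg = -870180 kJ/h
|Q| = 241.72 kW

Q_c = 242 kJ/s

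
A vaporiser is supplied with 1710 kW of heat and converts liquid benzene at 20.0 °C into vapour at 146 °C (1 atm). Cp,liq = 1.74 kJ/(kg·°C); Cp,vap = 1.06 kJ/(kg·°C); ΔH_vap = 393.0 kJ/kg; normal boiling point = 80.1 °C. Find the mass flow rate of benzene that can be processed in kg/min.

Δh = 1.74×(80.1−20.0) + 393.0 + 1.06×(146−80.1) = 567.43 kJ/kg
Q = 1710 kW = 1710 kJ/s = 102600 kJ/min
ṁ = Q/Δh = 102600 / 567.43 = 180.82 kg/min

ṁ = 181 kg/min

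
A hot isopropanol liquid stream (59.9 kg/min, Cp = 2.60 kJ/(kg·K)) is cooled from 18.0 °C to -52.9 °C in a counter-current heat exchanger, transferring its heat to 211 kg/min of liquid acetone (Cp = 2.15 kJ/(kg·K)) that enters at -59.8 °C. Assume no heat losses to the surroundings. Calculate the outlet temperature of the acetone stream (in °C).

T_c,out = -35.5 °C

Heat released by hot stream: Q = 59.9 × 2.60 × (18.0 − -52.9) = 11042 kJ/min
Energy balance on cold side (adiabatic exchanger): Q = ṁ_c·Cp_c·(T_c,out − T_c,in)
T_c,out = -59.8 + 11042/(211 × 2.15) = -35.46 °C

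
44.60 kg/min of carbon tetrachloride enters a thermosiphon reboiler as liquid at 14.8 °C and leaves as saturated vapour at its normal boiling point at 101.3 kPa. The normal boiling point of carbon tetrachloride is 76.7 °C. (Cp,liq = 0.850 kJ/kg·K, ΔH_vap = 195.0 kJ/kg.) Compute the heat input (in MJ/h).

liquid 14.8→76.7 °C: 52.615 kJ/kg
vaporisation at 76.7 °C: 195 kJ/kg
Δh = 52.615 + 195 = 247.62 kJ/kg
Q = ṁ·Δh = 44.60 kg/min × 247.62 kJ/kg = 11044 kJ/min
|Q| = 184.06 kW = 662.62 MJ/h

Q = 663 MJ/h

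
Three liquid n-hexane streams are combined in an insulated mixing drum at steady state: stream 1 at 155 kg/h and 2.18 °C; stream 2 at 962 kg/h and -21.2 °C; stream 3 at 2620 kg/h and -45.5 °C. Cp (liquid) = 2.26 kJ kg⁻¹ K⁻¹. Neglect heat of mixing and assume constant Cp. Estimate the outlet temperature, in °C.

T_out = -37.3 °C

No heat crosses the boundary, so H_out = H_in.
T_out = Σ ṁᵢCp,ᵢTᵢ / Σ ṁᵢCp,ᵢ
      = -314740 / 8445.6 = -37.267 °C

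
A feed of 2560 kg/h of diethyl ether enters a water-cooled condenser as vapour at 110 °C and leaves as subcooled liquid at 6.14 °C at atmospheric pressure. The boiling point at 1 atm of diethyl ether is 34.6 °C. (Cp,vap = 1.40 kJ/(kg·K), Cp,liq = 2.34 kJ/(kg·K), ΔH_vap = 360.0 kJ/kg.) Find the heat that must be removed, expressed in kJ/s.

Q_c = 378 kJ/s

vapour 110→34.6 °C: -105.56 kJ/kg
condensation at 34.6 °C: -360 kJ/kg
liquid 34.6→6.14 °C: -66.596 kJ/kg
Δh = -105.56 + -360 + -66.596 = -532.16 kJ/kg
Q = ṁ·Δh = 2560 kg/h × -532.16 kJ/kg = -1.3623e+06 kJ/h
|Q| = 378.42 kW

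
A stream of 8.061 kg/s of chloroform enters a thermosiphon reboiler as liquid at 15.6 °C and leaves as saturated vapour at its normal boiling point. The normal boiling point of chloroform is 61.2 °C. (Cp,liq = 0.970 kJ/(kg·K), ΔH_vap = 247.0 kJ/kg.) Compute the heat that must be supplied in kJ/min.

liquid 15.6→61.2 °C: 44.232 kJ/kg
vaporisation at 61.2 °C: 247 kJ/kg
Δh = 44.232 + 247 = 291.23 kJ/kg
Q = ṁ·Δh = 8.061 kg/s × 291.23 kJ/kg = 2347.6 kJ/s
|Q| = 2347.6 kW = 140860 kJ/min

Q = 141000 kJ/min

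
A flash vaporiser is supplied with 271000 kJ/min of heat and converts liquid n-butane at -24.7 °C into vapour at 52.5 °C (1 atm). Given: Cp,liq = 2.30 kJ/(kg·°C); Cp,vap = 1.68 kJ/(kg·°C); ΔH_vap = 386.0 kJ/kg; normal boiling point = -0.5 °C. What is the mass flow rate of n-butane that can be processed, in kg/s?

Δh = 2.30×(-0.5−-24.7) + 386.0 + 1.68×(52.5−-0.5) = 530.7 kJ/kg
Q = 271000 kJ/min = 4516.7 kJ/s = 4516.7 kJ/s
ṁ = Q/Δh = 4516.7 / 530.7 = 8.5108 kg/s

ṁ = 8.51 kg/s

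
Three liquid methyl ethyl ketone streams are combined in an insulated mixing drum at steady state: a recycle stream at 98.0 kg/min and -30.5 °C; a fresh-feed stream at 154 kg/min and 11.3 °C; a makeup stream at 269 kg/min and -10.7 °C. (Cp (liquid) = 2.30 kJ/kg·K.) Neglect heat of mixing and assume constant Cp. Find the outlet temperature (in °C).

T_out = -7.92 °C

Energy balance with Q = 0: Σ ṁᵢCp,ᵢ(T_out − Tᵢ) = 0
Σ ṁᵢCp,ᵢTᵢ = 98.0×2.30×-30.5 + 154×2.30×11.3 + 269×2.30×-10.7 = -9492.3
Σ ṁᵢCp,ᵢ = 98.0×2.30 + 154×2.30 + 269×2.30 = 1198.3
T_out = -9492.3 / 1198.3 = -7.9215 °C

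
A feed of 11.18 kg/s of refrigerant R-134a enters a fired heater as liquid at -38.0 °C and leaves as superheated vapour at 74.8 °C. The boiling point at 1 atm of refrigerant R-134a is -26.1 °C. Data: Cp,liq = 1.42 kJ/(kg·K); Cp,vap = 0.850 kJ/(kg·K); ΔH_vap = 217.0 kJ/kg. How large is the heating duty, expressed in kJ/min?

liquid -38.0→-26.1 °C: 16.898 kJ/kg
vaporisation at -26.1 °C: 217 kJ/kg
vapour -26.1→74.8 °C: 85.765 kJ/kg
Δh = 16.898 + 217 + 85.765 = 319.66 kJ/kg
Q = ṁ·Δh = 11.18 kg/s × 319.66 kJ/kg = 3573.8 kJ/s
|Q| = 3573.8 kW = 214430 kJ/min

Q = 214000 kJ/min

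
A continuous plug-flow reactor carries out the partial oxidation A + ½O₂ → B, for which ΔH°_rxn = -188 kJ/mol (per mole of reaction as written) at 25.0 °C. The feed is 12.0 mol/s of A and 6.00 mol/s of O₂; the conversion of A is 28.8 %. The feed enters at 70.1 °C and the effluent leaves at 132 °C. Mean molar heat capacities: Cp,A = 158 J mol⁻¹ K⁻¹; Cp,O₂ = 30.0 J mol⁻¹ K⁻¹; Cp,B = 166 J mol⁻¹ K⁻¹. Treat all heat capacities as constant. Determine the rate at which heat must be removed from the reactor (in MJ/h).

Q_out = 1890 MJ/h

Extent of reaction ξ = 0.288 × 12.0 = 3.456 mol/s
Reaction term: ξ·ΔH°_rxn = 3.456 × -188 = -649.73 kJ/s
Sensible, feed 70.1→25 °C: -93.628 kJ/s
Outlet flows (mol/s): A 8.544, O₂ 4.272, B 3.456
Sensible, products 25→132 °C: 219.54 kJ/s
Q = ΔH = -523.81 kJ/s = -523.81 kW
Heat removed = 1885.7 MJ/h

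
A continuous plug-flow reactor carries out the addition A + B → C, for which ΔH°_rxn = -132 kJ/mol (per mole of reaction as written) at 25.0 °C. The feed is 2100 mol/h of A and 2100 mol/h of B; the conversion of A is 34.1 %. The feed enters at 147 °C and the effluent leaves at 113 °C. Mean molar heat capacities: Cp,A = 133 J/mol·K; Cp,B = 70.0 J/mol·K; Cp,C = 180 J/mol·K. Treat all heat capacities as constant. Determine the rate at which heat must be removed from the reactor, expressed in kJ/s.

Extent of reaction ξ = 0.341 × 2100 = 716.1 mol/h
Reaction term: ξ·ΔH°_rxn = 716.1 × -132 = -94525 kJ/h
Sensible, feed 147→25 °C: -52009 kJ/h
Outlet flows (mol/h): A 1383.9, B 1383.9, C 716.1
Sensible, products 25→113 °C: 36065 kJ/h
Q = ΔH = -110470 kJ/h = -30.686 kW
Heat removed = 30.686 kJ/s

Q_out = 30.7 kJ/s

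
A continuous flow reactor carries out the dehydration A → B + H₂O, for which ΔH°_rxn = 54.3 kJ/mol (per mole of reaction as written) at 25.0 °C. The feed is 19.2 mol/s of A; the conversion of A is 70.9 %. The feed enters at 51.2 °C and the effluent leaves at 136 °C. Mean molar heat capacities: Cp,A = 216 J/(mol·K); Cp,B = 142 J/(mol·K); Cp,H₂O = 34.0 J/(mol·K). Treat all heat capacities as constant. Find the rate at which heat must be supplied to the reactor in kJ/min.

Extent of reaction ξ = 0.709 × 19.2 = 13.613 mol/s
Reaction term: ξ·ΔH°_rxn = 13.613 × 54.3 = 739.18 kJ/s
Sensible, feed 51.2→25 °C: -108.66 kJ/s
Outlet flows (mol/s): A 5.5872, B 13.613, H₂O 13.613
Sensible, products 25→136 °C: 399.9 kJ/s
Q = ΔH = 1030.4 kJ/s = 1030.4 kW
Heat supplied = 61825 kJ/min

Q_in = 61800 kJ/min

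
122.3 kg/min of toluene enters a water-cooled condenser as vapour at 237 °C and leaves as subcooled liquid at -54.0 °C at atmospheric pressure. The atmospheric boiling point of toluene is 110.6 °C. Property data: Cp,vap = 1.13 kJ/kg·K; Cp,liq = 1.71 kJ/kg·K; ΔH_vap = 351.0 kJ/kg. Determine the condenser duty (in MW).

vapour 237→110.6 °C: -142.83 kJ/kg
condensation at 110.6 °C: -351 kJ/kg
liquid 110.6→-54.0 °C: -281.47 kJ/kg
Δh = -142.83 + -351 + -281.47 = -775.3 kJ/kg
Q = ṁ·Δh = 122.3 kg/min × -775.3 kJ/kg = -94819 kJ/min
|Q| = 1580.3 kW = 1.5803 MW

Q_c = 1.58 MW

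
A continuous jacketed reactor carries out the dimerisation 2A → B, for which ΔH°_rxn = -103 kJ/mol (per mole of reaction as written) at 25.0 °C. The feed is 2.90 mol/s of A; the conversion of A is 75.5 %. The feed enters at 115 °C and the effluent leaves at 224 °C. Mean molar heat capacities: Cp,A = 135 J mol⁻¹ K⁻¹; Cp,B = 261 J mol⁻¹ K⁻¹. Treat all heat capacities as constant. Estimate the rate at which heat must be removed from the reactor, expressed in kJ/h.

Q_out = 259000 kJ/h

Extent of reaction ξ = 0.755 × 2.90 / 2 = 1.0947 mol/s
Reaction term: ξ·ΔH°_rxn = 1.0947 × -103 = -112.76 kJ/s
Sensible, feed 115→25 °C: -35.235 kJ/s
Outlet flows (mol/s): A 0.7105, B 1.0947
Sensible, products 25→224 °C: 75.948 kJ/s
Q = ΔH = -72.046 kJ/s = -72.046 kW
Heat removed = 259370 kJ/h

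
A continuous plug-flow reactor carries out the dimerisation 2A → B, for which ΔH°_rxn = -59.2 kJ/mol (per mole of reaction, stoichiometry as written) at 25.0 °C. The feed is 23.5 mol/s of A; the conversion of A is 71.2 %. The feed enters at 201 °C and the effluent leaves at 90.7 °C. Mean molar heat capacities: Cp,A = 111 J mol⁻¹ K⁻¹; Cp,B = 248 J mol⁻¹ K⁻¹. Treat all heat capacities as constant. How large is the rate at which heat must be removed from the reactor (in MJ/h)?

Q_out = 2770 MJ/h

Extent of reaction ξ = 0.712 × 23.5 / 2 = 8.366 mol/s
Reaction term: ξ·ΔH°_rxn = 8.366 × -59.2 = -495.27 kJ/s
Sensible, feed 201→25 °C: -459.1 kJ/s
Outlet flows (mol/s): A 6.768, B 8.366
Sensible, products 25→90.7 °C: 185.67 kJ/s
Q = ΔH = -768.69 kJ/s = -768.69 kW
Heat removed = 2767.3 MJ/h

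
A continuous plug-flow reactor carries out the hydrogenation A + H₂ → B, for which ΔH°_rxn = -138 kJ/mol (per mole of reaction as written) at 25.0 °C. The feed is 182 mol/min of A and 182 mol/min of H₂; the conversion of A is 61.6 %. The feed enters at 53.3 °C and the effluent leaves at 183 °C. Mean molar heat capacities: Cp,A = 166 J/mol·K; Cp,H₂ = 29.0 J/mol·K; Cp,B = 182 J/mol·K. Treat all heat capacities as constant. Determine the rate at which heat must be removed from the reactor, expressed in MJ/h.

Q_out = 666 MJ/h

Extent of reaction ξ = 0.616 × 182 = 112.11 mol/min
Reaction term: ξ·ΔH°_rxn = 112.11 × -138 = -15471 kJ/min
Sensible, feed 53.3→25 °C: -1004.4 kJ/min
Outlet flows (mol/min): A 69.888, H₂ 69.888, B 112.11
Sensible, products 25→183 °C: 5377.1 kJ/min
Q = ΔH = -11099 kJ/min = -184.98 kW
Heat removed = 665.92 MJ/h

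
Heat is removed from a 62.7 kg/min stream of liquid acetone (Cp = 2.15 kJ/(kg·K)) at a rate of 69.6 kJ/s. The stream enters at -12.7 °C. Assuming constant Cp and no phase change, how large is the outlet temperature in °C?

T_out = -43.7 °C

Q = 69.6 kJ/s = 4176 kJ/min
ΔT = Q/(ṁ·Cp) = 4176/(62.7×2.15) = 30.978 K
T_out = -12.7 − 30.978 = -43.678 °C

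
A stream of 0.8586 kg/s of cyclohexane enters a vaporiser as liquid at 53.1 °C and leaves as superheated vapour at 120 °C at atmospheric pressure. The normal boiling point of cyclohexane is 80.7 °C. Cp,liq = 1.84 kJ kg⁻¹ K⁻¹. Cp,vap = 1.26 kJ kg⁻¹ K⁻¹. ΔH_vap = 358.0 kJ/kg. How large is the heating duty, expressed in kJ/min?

Q = 23600 kJ/min

liquid 53.1→80.7 °C: 50.784 kJ/kg
vaporisation at 80.7 °C: 358 kJ/kg
vapour 80.7→120 °C: 49.518 kJ/kg
Δh = 50.784 + 358 + 49.518 = 458.3 kJ/kg
Q = ṁ·Δh = 0.8586 kg/s × 458.3 kJ/kg = 393.5 kJ/s
|Q| = 393.5 kW = 23610 kJ/min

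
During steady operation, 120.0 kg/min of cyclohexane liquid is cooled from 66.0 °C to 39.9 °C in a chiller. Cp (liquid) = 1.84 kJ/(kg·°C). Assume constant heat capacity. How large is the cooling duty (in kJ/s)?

Q = ṁ·Cp·ΔT = 120.0 × 1.84 × (39.9 − 66.0) = -5762.9 kJ/min
Converting: 5762.9 / 60 s = 96.048 kW

Q_c = 96.0 kJ/s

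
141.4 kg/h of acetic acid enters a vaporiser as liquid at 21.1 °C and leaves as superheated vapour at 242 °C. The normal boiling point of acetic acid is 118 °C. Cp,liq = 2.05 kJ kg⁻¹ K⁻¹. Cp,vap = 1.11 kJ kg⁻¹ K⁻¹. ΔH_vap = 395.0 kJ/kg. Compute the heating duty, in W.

liquid 21.1→118 °C: 198.64 kJ/kg
vaporisation at 118 °C: 395 kJ/kg
vapour 118→242 °C: 137.64 kJ/kg
Δh = 198.64 + 395 + 137.64 = 731.28 kJ/kg
Q = ṁ·Δh = 141.4 kg/h × 731.28 kJ/kg = 103400 kJ/h
|Q| = 28.723 kW = 28723 W

Q = 28700 W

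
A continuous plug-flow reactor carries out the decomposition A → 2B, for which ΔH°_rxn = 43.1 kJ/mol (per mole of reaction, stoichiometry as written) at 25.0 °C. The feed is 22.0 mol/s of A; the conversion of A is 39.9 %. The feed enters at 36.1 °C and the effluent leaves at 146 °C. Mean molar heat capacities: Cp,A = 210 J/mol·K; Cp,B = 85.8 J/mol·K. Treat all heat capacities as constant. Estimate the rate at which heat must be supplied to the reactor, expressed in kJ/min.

Q_in = 50700 kJ/min

Extent of reaction ξ = 0.399 × 22.0 = 8.778 mol/s
Reaction term: ξ·ΔH°_rxn = 8.778 × 43.1 = 378.33 kJ/s
Sensible, feed 36.1→25 °C: -51.282 kJ/s
Outlet flows (mol/s): A 13.222, B 17.556
Sensible, products 25→146 °C: 518.23 kJ/s
Q = ΔH = 845.28 kJ/s = 845.28 kW
Heat supplied = 50717 kJ/min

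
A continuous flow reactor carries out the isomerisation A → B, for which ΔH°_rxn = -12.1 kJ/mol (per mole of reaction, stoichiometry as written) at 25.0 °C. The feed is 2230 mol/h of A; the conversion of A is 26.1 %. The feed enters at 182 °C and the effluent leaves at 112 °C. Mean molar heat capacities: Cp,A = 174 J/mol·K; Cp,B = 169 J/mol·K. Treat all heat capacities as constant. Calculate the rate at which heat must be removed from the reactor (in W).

Extent of reaction ξ = 0.261 × 2230 = 582.03 mol/h
Reaction term: ξ·ΔH°_rxn = 582.03 × -12.1 = -7042.6 kJ/h
Sensible, feed 182→25 °C: -60919 kJ/h
Outlet flows (mol/h): A 1648, B 582.03
Sensible, products 25→112 °C: 33505 kJ/h
Q = ΔH = -34457 kJ/h = -9.5714 kW
Heat removed = 9571.4 W

Q_out = 9570 W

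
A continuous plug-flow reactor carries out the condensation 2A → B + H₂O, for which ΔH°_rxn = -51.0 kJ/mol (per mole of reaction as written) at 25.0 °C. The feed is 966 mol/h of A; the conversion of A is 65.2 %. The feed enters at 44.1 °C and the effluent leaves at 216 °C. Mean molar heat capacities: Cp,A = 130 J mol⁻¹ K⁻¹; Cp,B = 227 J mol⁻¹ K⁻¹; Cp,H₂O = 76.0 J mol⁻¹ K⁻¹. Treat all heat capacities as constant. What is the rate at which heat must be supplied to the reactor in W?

Q_in = 2250 W

Extent of reaction ξ = 0.652 × 966 / 2 = 314.92 mol/h
Reaction term: ξ·ΔH°_rxn = 314.92 × -51.0 = -16061 kJ/h
Sensible, feed 44.1→25 °C: -2398.6 kJ/h
Outlet flows (mol/h): A 336.17, B 314.92, H₂O 314.92
Sensible, products 25→216 °C: 26572 kJ/h
Q = ΔH = 8112.9 kJ/h = 2.2536 kW
Heat supplied = 2253.6 W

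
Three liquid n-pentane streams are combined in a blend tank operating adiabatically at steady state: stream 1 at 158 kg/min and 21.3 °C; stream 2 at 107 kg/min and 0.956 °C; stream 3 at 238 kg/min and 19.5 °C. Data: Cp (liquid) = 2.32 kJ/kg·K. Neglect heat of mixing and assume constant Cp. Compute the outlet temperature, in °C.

T_out = 16.1 °C

Energy balance with Q = 0: Σ ṁᵢCp,ᵢ(T_out − Tᵢ) = 0
Σ ṁᵢCp,ᵢTᵢ = 158×2.32×21.3 + 107×2.32×0.956 + 238×2.32×19.5 = 18812
Σ ṁᵢCp,ᵢ = 158×2.32 + 107×2.32 + 238×2.32 = 1167
T_out = 18812 / 1167 = 16.121 °C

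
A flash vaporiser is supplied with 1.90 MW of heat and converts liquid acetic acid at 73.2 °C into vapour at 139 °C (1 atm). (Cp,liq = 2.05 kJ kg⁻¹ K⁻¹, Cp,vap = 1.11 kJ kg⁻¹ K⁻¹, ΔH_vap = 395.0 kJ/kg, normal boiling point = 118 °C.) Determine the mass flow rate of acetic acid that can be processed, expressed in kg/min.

ṁ = 223 kg/min

Δh = 2.05×(118−73.2) + 395.0 + 1.11×(139−118) = 510.15 kJ/kg
Q = 1.90 MW = 1900 kJ/s = 114000 kJ/min
ṁ = Q/Δh = 114000 / 510.15 = 223.46 kg/min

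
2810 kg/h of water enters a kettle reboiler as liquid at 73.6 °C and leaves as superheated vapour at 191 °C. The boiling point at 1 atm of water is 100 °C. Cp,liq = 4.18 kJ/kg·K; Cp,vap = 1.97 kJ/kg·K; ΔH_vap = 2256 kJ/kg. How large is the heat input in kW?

Q = 1990 kW

liquid 73.6→100 °C: 110.35 kJ/kg
vaporisation at 100 °C: 2256 kJ/kg
vapour 100→191 °C: 179.27 kJ/kg
Δh = 110.35 + 2256 + 179.27 = 2545.6 kJ/kg
Q = ṁ·Δh = 2810 kg/h × 2545.6 kJ/kg = 7.1532e+06 kJ/h
|Q| = 1987 kW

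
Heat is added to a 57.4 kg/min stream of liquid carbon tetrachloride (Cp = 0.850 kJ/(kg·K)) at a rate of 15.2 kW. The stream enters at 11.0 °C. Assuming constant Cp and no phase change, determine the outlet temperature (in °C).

Q = 15.2 kW = 912 kJ/min
ΔT = Q/(ṁ·Cp) = 912/(57.4×0.850) = 18.692 K
T_out = 11.0 + 18.692 = 29.692 °C

T_out = 29.7 °C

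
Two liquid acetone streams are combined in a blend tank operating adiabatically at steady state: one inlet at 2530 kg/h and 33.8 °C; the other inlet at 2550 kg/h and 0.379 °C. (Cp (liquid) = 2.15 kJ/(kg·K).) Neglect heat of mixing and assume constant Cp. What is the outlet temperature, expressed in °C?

T_out = 17.0 °C

Energy balance with Q = 0: Σ ṁᵢCp,ᵢ(T_out − Tᵢ) = 0
T_out = Σ ṁᵢCp,ᵢTᵢ / Σ ṁᵢCp,ᵢ
      = 185930 / 10922 = 17.024 °C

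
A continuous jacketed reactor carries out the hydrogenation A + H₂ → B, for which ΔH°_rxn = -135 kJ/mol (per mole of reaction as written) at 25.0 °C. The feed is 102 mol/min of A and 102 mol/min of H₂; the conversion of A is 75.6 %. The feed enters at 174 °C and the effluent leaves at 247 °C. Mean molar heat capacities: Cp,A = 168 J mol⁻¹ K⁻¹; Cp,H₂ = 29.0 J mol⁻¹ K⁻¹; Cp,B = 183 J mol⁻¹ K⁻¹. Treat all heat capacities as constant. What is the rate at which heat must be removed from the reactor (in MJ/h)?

Q_out = 551 MJ/h

Extent of reaction ξ = 0.756 × 102 = 77.112 mol/min
Reaction term: ξ·ΔH°_rxn = 77.112 × -135 = -10410 kJ/min
Sensible, feed 174→25 °C: -2994 kJ/min
Outlet flows (mol/min): A 24.888, H₂ 24.888, B 77.112
Sensible, products 25→247 °C: 4221.2 kJ/min
Q = ΔH = -9182.9 kJ/min = -153.05 kW
Heat removed = 550.98 MJ/h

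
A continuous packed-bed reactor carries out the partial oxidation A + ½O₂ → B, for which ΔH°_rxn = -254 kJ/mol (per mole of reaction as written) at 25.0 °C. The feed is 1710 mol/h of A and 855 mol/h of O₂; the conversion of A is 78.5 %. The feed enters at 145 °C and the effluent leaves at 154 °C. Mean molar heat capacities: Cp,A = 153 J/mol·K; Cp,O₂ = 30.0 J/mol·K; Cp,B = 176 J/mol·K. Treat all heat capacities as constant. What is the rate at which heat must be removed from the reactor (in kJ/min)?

Extent of reaction ξ = 0.785 × 1710 = 1342.4 mol/h
Reaction term: ξ·ΔH°_rxn = 1342.4 × -254 = -340960 kJ/h
Sensible, feed 145→25 °C: -34474 kJ/h
Outlet flows (mol/h): A 367.65, O₂ 183.82, B 1342.4
Sensible, products 25→154 °C: 38444 kJ/h
Q = ΔH = -336990 kJ/h = -93.607 kW
Heat removed = 5616.4 kJ/min

Q_out = 5620 kJ/min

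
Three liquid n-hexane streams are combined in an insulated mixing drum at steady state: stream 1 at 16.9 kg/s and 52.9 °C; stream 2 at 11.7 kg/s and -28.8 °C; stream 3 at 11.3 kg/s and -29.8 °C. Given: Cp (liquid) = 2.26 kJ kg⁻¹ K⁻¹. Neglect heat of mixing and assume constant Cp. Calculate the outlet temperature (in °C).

Energy balance with Q = 0: Σ ṁᵢCp,ᵢ(T_out − Tᵢ) = 0
Σ ṁᵢCp,ᵢTᵢ = 16.9×2.26×52.9 + 11.7×2.26×-28.8 + 11.3×2.26×-29.8 = 497.9
Σ ṁᵢCp,ᵢ = 16.9×2.26 + 11.7×2.26 + 11.3×2.26 = 90.174
T_out = 497.9 / 90.174 = 5.5216 °C

T_out = 5.52 °C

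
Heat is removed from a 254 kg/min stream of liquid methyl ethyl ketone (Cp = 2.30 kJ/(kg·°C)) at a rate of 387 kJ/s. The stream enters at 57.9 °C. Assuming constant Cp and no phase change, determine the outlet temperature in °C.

Q = 387 kJ/s = 23220 kJ/min
ΔT = Q/(ṁ·Cp) = 23220/(254×2.30) = 39.747 K
T_out = 57.9 − 39.747 = 18.153 °C

T_out = 18.2 °C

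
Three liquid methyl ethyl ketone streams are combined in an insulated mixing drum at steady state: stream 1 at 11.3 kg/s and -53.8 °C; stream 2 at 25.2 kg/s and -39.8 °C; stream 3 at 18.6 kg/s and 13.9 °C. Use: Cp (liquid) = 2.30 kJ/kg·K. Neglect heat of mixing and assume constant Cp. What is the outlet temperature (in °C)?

Energy balance with Q = 0: Σ ṁᵢCp,ᵢ(T_out − Tᵢ) = 0
Σ ṁᵢCp,ᵢTᵢ = 11.3×2.30×-53.8 + 25.2×2.30×-39.8 + 18.6×2.30×13.9 = -3110.4
Σ ṁᵢCp,ᵢ = 11.3×2.30 + 25.2×2.30 + 18.6×2.30 = 126.73
T_out = -3110.4 / 126.73 = -24.544 °C

T_out = -24.5 °C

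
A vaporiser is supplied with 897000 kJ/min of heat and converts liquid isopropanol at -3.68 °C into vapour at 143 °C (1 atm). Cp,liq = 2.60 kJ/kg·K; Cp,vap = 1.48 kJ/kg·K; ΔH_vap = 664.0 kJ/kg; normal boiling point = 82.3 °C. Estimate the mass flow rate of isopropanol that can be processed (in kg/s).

ṁ = 15.3 kg/s

Δh = 2.60×(82.3−-3.68) + 664.0 + 1.48×(143−82.3) = 977.38 kJ/kg
Q = 897000 kJ/min = 14950 kJ/s = 14950 kJ/s
ṁ = Q/Δh = 14950 / 977.38 = 15.296 kg/s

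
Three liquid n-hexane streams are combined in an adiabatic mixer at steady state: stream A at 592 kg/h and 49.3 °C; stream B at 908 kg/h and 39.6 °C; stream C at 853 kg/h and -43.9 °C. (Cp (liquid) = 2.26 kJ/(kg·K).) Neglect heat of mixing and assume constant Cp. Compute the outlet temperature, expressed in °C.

T_out = 11.8 °C

Energy balance with Q = 0: Σ ṁᵢCp,ᵢ(T_out − Tᵢ) = 0
Σ ṁᵢCp,ᵢTᵢ = 592×2.26×49.3 + 908×2.26×39.6 + 853×2.26×-43.9 = 62592
Σ ṁᵢCp,ᵢ = 592×2.26 + 908×2.26 + 853×2.26 = 5317.8
T_out = 62592 / 5317.8 = 11.77 °C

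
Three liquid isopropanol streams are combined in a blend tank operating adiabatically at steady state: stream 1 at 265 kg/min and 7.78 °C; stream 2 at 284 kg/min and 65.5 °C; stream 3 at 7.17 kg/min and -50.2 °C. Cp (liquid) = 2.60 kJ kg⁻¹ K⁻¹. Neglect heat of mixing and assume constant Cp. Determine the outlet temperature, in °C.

T_out = 36.5 °C

Energy balance with Q = 0: Σ ṁᵢCp,ᵢ(T_out − Tᵢ) = 0
Σ ṁᵢCp,ᵢTᵢ = 265×2.60×7.78 + 284×2.60×65.5 + 7.17×2.60×-50.2 = 52790
Σ ṁᵢCp,ᵢ = 265×2.60 + 284×2.60 + 7.17×2.60 = 1446
T_out = 52790 / 1446 = 36.506 °C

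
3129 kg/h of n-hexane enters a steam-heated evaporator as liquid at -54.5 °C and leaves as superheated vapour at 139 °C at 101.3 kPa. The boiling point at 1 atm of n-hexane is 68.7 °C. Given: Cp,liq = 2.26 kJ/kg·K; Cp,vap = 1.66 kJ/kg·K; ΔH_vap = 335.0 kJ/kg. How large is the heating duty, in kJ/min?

Q = 38100 kJ/min

liquid -54.5→68.7 °C: 278.43 kJ/kg
vaporisation at 68.7 °C: 335 kJ/kg
vapour 68.7→139 °C: 116.7 kJ/kg
Δh = 278.43 + 335 + 116.7 = 730.13 kJ/kg
Q = ṁ·Δh = 3129 kg/h × 730.13 kJ/kg = 2.2846e+06 kJ/h
|Q| = 634.6 kW = 38076 kJ/min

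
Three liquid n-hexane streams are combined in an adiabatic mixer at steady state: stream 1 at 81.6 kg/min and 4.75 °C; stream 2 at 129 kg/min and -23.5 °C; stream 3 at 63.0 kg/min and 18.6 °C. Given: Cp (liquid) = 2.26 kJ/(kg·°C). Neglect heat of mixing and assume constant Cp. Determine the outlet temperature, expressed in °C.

T_out = -5.38 °C

Adiabatic, steady state ⇒ Σ ṁᵢCp,ᵢ(T_out − Tᵢ) = 0
Σ ṁᵢCp,ᵢTᵢ = 81.6×2.26×4.75 + 129×2.26×-23.5 + 63.0×2.26×18.6 = -3326.9
Σ ṁᵢCp,ᵢ = 81.6×2.26 + 129×2.26 + 63.0×2.26 = 618.34
T_out = -3326.9 / 618.34 = -5.3805 °C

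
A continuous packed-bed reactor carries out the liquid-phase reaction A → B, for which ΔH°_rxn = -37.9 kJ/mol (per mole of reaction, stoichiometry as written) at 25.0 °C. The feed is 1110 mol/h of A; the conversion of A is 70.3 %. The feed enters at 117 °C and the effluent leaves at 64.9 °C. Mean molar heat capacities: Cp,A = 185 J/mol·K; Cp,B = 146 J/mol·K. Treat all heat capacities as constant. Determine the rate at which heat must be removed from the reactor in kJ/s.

Extent of reaction ξ = 0.703 × 1110 = 780.33 mol/h
Reaction term: ξ·ΔH°_rxn = 780.33 × -37.9 = -29575 kJ/h
Sensible, feed 117→25 °C: -18892 kJ/h
Outlet flows (mol/h): A 329.67, B 780.33
Sensible, products 25→64.9 °C: 6979.2 kJ/h
Q = ΔH = -41488 kJ/h = -11.524 kW
Heat removed = 11.524 kJ/s

Q_out = 11.5 kJ/s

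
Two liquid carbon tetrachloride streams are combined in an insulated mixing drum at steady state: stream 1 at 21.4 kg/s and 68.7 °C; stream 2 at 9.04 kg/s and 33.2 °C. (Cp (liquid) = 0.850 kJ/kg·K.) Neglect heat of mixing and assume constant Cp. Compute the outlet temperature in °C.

T_out = 58.2 °C

No heat crosses the boundary, so H_out = H_in.
Σ ṁᵢCp,ᵢTᵢ = 21.4×0.850×68.7 + 9.04×0.850×33.2 = 1504.8
Σ ṁᵢCp,ᵢ = 21.4×0.850 + 9.04×0.850 = 25.874
T_out = 1504.8 / 25.874 = 58.157 °C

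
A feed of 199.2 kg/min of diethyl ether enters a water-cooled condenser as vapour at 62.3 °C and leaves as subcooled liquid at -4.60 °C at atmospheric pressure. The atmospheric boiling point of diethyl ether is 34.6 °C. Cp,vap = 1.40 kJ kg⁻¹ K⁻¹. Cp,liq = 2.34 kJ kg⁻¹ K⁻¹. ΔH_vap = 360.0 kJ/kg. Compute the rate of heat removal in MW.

Q_c = 1.63 MW

vapour 62.3→34.6 °C: -38.78 kJ/kg
condensation at 34.6 °C: -360 kJ/kg
liquid 34.6→-4.60 °C: -91.728 kJ/kg
Δh = -38.78 + -360 + -91.728 = -490.51 kJ/kg
Q = ṁ·Δh = 199.2 kg/min × -490.51 kJ/kg = -97709 kJ/min
|Q| = 1628.5 kW = 1.6285 MW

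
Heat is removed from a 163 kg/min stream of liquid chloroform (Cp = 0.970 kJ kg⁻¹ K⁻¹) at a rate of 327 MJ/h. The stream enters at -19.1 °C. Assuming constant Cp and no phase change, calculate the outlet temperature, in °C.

T_out = -53.6 °C

Q = 327 MJ/h = 5450 kJ/min
ΔT = Q/(ṁ·Cp) = 5450/(163×0.970) = 34.47 K
T_out = -19.1 − 34.47 = -53.57 °C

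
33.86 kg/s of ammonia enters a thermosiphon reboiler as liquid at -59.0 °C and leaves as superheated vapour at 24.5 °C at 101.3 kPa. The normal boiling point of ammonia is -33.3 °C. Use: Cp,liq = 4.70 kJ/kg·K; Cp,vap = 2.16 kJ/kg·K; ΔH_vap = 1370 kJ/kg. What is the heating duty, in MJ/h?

liquid -59.0→-33.3 °C: 120.79 kJ/kg
vaporisation at -33.3 °C: 1370 kJ/kg
vapour -33.3→24.5 °C: 124.85 kJ/kg
Δh = 120.79 + 1370 + 124.85 = 1615.6 kJ/kg
Q = ṁ·Δh = 33.86 kg/s × 1615.6 kJ/kg = 54706 kJ/s
|Q| = 54706 kW = 196940 MJ/h

Q = 197000 MJ/h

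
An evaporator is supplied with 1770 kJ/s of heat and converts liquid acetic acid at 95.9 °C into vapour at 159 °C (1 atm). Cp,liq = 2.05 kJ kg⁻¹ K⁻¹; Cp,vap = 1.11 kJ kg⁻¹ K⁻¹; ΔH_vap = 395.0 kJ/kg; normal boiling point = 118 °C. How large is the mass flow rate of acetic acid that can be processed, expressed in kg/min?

ṁ = 219 kg/min

Δh = 2.05×(118−95.9) + 395.0 + 1.11×(159−118) = 485.81 kJ/kg
Q = 1770 kJ/s = 1770 kJ/s = 106200 kJ/min
ṁ = Q/Δh = 106200 / 485.81 = 218.6 kg/min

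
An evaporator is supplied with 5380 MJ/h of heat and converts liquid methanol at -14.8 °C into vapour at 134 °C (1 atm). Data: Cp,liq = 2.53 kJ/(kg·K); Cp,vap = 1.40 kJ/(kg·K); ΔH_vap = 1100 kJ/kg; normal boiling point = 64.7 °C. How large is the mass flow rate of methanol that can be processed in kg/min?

Δh = 2.53×(64.7−-14.8) + 1100 + 1.40×(134−64.7) = 1398.2 kJ/kg
Q = 5380 MJ/h = 1494.4 kJ/s = 89667 kJ/min
ṁ = Q/Δh = 89667 / 1398.2 = 64.132 kg/min

ṁ = 64.1 kg/min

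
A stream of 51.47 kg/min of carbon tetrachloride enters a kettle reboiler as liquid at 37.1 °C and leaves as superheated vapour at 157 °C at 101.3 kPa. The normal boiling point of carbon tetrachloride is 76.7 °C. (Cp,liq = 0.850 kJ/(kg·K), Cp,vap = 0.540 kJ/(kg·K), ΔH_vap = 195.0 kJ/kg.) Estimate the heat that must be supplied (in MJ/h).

Q = 840 MJ/h

liquid 37.1→76.7 °C: 33.66 kJ/kg
vaporisation at 76.7 °C: 195 kJ/kg
vapour 76.7→157 °C: 43.362 kJ/kg
Δh = 33.66 + 195 + 43.362 = 272.02 kJ/kg
Q = ṁ·Δh = 51.47 kg/min × 272.02 kJ/kg = 14001 kJ/min
|Q| = 233.35 kW = 840.06 MJ/h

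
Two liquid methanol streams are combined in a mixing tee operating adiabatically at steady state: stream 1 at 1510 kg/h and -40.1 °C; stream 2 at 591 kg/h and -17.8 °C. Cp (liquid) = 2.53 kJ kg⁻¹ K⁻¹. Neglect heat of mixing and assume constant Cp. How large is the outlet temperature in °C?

T_out = -33.8 °C

Energy balance with Q = 0: Σ ṁᵢCp,ᵢ(T_out − Tᵢ) = 0
T_out = Σ ṁᵢCp,ᵢTᵢ / Σ ṁᵢCp,ᵢ
      = -179810 / 5315.5 = -33.827 °C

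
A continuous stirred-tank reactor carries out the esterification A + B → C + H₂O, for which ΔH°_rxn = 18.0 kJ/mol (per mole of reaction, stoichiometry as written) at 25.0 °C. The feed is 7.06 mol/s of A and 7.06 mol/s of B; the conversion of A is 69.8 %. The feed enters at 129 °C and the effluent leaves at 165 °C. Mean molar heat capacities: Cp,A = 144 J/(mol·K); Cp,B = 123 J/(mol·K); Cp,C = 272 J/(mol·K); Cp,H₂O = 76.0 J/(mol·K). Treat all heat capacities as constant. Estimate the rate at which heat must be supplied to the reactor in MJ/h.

Q_in = 765 MJ/h

Extent of reaction ξ = 0.698 × 7.06 = 4.9279 mol/s
Reaction term: ξ·ΔH°_rxn = 4.9279 × 18.0 = 88.702 kJ/s
Sensible, feed 129→25 °C: -196.04 kJ/s
Outlet flows (mol/s): A 2.1321, B 2.1321, C 4.9279, H₂O 4.9279
Sensible, products 25→165 °C: 319.78 kJ/s
Q = ΔH = 212.44 kJ/s = 212.44 kW
Heat supplied = 764.8 MJ/h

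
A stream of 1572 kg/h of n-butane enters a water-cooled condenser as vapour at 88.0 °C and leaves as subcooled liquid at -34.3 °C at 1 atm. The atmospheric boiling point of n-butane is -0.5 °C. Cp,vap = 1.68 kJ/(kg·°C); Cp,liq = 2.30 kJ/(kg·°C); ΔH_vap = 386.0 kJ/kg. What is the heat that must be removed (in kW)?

Q_c = 267 kW

vapour 88.0→-0.5 °C: -148.68 kJ/kg
condensation at -0.5 °C: -386 kJ/kg
liquid -0.5→-34.3 °C: -77.74 kJ/kg
Δh = -148.68 + -386 + -77.74 = -612.42 kJ/kg
Q = ṁ·Δh = 1572 kg/h × -612.42 kJ/kg = -962720 kJ/h
|Q| = 267.42 kW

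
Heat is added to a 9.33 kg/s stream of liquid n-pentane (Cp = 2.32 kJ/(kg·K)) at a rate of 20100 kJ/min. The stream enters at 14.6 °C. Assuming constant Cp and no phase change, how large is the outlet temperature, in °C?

Q = 20100 kJ/min = 335 kJ/s
ΔT = Q/(ṁ·Cp) = 335/(9.33×2.32) = 15.477 K
T_out = 14.6 + 15.477 = 30.077 °C

T_out = 30.1 °C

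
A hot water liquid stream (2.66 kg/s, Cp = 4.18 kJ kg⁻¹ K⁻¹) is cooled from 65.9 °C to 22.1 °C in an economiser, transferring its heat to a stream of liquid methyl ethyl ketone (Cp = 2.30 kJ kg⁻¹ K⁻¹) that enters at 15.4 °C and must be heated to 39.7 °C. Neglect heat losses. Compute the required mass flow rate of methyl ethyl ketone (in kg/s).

Heat released by hot stream: Q = 2.66 × 4.18 × (65.9 − 22.1) = 487 kJ/s
Energy balance on cold side (adiabatic exchanger): Q = ṁ_c·Cp_c·(T_c,out − T_c,in)
ṁ_c = 487 / [2.30 × (39.7 − 15.4)] = 8.7136 kg/s

ṁ_c = 8.71 kg/s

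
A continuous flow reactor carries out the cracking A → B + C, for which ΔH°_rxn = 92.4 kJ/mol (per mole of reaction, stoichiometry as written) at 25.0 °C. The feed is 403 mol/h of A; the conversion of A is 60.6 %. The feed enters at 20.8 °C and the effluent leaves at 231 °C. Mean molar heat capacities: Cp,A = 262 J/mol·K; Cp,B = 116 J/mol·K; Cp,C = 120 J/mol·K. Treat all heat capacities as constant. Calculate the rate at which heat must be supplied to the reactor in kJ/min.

Q_in = 724 kJ/min

Extent of reaction ξ = 0.606 × 403 = 244.22 mol/h
Reaction term: ξ·ΔH°_rxn = 244.22 × 92.4 = 22566 kJ/h
Sensible, feed 20.8→25 °C: 443.46 kJ/h
Outlet flows (mol/h): A 158.78, B 244.22, C 244.22
Sensible, products 25→231 °C: 20443 kJ/h
Q = ΔH = 43452 kJ/h = 12.07 kW
Heat supplied = 724.2 kJ/min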